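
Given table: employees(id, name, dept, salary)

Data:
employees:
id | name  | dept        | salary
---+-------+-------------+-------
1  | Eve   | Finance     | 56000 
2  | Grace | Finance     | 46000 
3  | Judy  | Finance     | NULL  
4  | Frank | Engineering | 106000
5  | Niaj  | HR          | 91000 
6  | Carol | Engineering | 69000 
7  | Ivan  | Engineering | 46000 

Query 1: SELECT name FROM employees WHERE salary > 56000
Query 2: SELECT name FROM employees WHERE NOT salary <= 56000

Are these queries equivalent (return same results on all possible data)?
Yes, equivalent

Both queries return: [('Carol',), ('Frank',), ('Niaj',)]

Reason: Both filter salary > 56000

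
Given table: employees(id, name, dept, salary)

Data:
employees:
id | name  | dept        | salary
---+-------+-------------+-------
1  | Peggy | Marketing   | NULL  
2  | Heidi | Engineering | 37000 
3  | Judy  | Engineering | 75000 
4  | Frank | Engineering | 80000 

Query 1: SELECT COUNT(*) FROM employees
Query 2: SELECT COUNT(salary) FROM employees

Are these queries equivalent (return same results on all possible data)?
No, not equivalent

Query 1 returns: [(4,)]
Query 2 returns: [(3,)]

Reason: COUNT(*) includes NULLs, COUNT(column) excludes them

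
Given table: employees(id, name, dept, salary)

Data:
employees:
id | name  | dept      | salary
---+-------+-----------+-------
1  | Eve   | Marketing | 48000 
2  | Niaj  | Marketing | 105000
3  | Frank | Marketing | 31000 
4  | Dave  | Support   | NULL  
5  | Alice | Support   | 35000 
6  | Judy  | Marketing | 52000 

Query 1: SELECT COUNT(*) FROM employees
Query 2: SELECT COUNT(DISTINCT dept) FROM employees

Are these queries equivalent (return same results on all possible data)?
No, not equivalent

Query 1 returns: [(6,)]
Query 2 returns: [(2,)]

Reason: COUNT(*) counts rows, COUNT(DISTINCT dept) counts unique depts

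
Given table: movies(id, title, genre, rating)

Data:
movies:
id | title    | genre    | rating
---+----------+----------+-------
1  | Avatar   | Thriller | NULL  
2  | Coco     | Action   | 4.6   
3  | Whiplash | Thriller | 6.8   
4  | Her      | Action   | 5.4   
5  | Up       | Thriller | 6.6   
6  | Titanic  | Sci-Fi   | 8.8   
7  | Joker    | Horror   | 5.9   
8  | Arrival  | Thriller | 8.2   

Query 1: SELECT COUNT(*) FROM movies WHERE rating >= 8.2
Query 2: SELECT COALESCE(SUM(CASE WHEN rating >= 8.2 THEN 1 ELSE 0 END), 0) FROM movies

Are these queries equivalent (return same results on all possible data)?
Yes, equivalent

Both queries return: [(2,)]

Reason: COUNT with WHERE vs conditional SUM (COALESCE handles empty-table NULL)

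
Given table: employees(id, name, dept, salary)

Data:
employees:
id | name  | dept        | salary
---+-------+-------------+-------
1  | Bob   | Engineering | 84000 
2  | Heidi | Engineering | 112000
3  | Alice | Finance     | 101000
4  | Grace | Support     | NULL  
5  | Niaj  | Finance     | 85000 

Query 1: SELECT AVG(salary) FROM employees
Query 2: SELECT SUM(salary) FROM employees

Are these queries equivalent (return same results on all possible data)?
No, not equivalent

Query 1 returns: [(95500.0,)]
Query 2 returns: [(382000,)]

Reason: AVG vs SUM give different aggregate values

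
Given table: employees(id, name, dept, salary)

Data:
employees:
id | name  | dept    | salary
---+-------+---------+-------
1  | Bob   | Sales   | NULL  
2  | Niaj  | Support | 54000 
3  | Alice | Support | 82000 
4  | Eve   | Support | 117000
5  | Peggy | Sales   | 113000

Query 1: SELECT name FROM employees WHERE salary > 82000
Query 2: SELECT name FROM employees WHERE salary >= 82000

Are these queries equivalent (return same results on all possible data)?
No, not equivalent

Query 1 returns: [('Eve',), ('Peggy',)]
Query 2 returns: [('Alice',), ('Eve',), ('Peggy',)]

Reason: > vs >= gives different results when salary = 82000 exists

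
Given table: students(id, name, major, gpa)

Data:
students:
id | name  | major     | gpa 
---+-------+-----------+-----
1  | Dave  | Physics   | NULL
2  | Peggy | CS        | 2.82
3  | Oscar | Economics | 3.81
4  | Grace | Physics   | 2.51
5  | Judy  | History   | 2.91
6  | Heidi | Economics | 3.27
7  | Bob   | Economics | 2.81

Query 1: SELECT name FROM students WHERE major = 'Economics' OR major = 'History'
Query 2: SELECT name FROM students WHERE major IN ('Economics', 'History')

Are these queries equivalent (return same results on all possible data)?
Yes, equivalent

Both queries return: [('Bob',), ('Heidi',), ('Judy',), ('Oscar',)]

Reason: OR vs IN are equivalent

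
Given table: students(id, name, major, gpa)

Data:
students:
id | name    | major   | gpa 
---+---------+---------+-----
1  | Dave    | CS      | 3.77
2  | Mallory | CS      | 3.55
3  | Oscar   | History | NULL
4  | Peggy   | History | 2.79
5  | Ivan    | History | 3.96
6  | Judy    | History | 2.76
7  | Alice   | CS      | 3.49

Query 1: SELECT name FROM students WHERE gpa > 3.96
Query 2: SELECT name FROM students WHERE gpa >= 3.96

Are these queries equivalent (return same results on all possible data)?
No, not equivalent

Query 1 returns: []
Query 2 returns: [('Ivan',)]

Reason: > vs >= gives different results when gpa = 3.96 exists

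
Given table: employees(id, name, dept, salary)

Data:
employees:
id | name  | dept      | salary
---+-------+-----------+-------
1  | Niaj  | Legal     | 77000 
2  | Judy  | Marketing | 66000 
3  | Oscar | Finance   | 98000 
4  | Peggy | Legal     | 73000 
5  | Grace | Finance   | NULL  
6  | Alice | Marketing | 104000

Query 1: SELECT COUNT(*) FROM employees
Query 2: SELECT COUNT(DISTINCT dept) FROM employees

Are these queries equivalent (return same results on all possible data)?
No, not equivalent

Query 1 returns: [(6,)]
Query 2 returns: [(3,)]

Reason: COUNT(*) counts rows, COUNT(DISTINCT dept) counts unique depts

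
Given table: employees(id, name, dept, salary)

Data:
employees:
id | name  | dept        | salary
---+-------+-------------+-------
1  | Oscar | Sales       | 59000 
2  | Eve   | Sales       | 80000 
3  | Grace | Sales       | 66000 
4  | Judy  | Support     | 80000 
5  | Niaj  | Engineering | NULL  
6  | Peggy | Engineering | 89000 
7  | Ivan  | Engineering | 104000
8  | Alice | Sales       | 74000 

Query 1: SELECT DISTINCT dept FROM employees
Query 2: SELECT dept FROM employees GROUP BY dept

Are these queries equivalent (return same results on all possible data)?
Yes, equivalent

Both queries return: [('Engineering',), ('Sales',), ('Support',)]

Reason: Both get unique depts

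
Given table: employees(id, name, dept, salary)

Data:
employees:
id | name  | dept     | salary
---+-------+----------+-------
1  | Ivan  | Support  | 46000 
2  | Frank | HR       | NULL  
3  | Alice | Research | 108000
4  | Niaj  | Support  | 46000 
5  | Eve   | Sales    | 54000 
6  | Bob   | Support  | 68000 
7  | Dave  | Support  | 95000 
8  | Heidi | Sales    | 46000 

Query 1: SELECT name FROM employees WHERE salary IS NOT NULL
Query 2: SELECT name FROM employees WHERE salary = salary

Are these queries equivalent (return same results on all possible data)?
Yes, equivalent

Both queries return: [('Alice',), ('Bob',), ('Dave',), ('Eve',), ('Heidi',), ('Ivan',), ('Niaj',)]

Reason: IS NOT NULL vs self-equality (both exclude NULLs)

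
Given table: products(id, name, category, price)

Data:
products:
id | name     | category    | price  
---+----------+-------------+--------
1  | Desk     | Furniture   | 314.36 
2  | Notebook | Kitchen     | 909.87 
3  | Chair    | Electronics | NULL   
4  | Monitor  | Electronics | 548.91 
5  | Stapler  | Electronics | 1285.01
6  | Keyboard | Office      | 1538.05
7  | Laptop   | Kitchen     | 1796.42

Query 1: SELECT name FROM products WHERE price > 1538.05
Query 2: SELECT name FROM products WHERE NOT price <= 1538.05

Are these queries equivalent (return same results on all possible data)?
Yes, equivalent

Both queries return: [('Laptop',)]

Reason: Both filter price > 1538.05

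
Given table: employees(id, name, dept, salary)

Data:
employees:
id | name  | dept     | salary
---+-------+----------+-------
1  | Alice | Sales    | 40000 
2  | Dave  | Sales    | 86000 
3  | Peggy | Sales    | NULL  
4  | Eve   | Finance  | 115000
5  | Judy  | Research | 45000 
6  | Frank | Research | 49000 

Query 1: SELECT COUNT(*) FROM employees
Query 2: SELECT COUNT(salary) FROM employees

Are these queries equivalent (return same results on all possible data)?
No, not equivalent

Query 1 returns: [(6,)]
Query 2 returns: [(5,)]

Reason: COUNT(*) includes NULLs, COUNT(column) excludes them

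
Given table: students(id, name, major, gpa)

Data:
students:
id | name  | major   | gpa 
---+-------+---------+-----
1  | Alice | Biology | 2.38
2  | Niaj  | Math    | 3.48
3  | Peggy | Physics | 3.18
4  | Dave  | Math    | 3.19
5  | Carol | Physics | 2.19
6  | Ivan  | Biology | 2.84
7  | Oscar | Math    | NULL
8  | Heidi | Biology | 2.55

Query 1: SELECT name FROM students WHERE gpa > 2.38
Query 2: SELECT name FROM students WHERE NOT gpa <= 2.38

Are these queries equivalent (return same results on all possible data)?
Yes, equivalent

Both queries return: [('Dave',), ('Heidi',), ('Ivan',), ('Niaj',), ('Peggy',)]

Reason: Both filter gpa > 2.38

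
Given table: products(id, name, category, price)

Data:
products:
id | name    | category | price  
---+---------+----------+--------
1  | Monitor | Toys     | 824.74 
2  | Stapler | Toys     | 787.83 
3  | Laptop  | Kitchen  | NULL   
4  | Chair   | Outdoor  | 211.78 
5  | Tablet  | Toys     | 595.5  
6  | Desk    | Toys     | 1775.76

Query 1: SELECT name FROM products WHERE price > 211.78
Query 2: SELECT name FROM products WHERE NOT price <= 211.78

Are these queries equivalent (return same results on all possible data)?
Yes, equivalent

Both queries return: [('Desk',), ('Monitor',), ('Stapler',), ('Tablet',)]

Reason: Both filter price > 211.78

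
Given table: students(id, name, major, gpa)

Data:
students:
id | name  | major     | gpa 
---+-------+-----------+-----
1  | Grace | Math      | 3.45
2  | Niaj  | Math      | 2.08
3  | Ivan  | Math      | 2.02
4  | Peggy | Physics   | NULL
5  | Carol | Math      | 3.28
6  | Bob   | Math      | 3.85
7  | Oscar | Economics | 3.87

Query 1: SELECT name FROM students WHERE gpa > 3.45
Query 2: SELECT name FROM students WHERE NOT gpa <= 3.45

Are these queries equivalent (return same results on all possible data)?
Yes, equivalent

Both queries return: [('Bob',), ('Oscar',)]

Reason: Both filter gpa > 3.45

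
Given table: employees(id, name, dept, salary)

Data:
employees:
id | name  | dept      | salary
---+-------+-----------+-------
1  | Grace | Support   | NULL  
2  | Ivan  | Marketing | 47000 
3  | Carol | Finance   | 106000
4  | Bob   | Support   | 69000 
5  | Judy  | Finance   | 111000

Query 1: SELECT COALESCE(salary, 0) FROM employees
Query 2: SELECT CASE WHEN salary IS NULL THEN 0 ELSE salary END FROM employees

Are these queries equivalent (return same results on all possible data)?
Yes, equivalent

Both queries return: [(0,), (47000,), (69000,), (106000,), (111000,)]

Reason: COALESCE vs CASE for NULL handling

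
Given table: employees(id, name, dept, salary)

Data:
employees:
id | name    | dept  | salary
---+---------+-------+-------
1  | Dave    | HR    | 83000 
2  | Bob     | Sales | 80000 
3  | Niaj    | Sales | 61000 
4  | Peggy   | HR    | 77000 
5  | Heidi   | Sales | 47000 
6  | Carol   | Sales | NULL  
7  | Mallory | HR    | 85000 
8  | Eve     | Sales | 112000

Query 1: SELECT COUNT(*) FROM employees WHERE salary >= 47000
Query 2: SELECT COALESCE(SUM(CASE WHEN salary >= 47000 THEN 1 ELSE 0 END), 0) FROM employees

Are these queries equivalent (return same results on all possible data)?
Yes, equivalent

Both queries return: [(7,)]

Reason: COUNT with WHERE vs conditional SUM (COALESCE handles empty-table NULL)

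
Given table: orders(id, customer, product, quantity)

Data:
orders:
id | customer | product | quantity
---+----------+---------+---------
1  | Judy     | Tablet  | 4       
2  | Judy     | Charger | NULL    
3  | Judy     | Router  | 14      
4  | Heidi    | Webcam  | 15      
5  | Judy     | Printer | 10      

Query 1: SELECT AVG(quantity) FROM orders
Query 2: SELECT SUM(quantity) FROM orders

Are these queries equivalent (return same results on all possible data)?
No, not equivalent

Query 1 returns: [(10.75,)]
Query 2 returns: [(43,)]

Reason: AVG vs SUM give different aggregate values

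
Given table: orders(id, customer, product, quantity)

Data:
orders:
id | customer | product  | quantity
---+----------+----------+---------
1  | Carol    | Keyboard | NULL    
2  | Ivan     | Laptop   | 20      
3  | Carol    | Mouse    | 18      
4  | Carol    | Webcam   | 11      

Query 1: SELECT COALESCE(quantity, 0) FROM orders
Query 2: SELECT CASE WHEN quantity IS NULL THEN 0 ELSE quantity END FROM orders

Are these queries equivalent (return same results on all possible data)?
Yes, equivalent

Both queries return: [(0,), (11,), (18,), (20,)]

Reason: COALESCE vs CASE for NULL handling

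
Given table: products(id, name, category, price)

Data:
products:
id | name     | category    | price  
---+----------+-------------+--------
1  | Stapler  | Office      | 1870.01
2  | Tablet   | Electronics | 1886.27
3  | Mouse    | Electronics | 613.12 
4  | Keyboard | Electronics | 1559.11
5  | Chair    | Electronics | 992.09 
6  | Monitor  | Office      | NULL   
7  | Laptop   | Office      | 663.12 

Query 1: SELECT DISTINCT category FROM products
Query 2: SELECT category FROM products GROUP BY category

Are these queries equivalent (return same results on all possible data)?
Yes, equivalent

Both queries return: [('Electronics',), ('Office',)]

Reason: Both get unique categorys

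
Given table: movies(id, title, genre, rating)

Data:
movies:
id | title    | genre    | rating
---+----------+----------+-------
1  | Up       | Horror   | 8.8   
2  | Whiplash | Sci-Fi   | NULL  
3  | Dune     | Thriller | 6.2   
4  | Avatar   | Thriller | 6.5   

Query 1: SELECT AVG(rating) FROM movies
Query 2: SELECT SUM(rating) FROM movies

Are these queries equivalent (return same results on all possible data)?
No, not equivalent

Query 1 returns: [(7.166666666666667,)]
Query 2 returns: [(21.5,)]

Reason: AVG vs SUM give different aggregate values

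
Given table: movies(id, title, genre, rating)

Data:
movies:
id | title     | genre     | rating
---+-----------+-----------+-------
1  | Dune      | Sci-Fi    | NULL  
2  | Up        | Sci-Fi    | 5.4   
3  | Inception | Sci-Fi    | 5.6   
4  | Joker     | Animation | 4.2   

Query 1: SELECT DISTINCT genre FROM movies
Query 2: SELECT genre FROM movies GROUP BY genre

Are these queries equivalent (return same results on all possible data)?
Yes, equivalent

Both queries return: [('Animation',), ('Sci-Fi',)]

Reason: Both get unique genres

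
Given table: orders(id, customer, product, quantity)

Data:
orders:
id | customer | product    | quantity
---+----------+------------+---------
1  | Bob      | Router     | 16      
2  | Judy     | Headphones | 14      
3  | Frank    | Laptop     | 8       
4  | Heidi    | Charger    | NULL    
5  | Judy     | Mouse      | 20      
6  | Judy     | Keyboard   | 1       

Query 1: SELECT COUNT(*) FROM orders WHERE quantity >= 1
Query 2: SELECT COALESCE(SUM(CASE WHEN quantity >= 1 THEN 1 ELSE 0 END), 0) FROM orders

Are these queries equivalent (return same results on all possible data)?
Yes, equivalent

Both queries return: [(5,)]

Reason: COUNT with WHERE vs conditional SUM (COALESCE handles empty-table NULL)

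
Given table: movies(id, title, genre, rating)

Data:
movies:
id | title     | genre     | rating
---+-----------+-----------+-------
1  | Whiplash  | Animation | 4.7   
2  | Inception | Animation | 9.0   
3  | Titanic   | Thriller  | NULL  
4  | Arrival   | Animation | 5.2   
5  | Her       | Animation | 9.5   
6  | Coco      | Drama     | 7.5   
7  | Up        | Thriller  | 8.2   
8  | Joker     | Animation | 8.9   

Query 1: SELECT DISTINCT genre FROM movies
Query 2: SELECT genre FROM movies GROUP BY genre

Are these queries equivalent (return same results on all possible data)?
Yes, equivalent

Both queries return: [('Animation',), ('Drama',), ('Thriller',)]

Reason: Both get unique genres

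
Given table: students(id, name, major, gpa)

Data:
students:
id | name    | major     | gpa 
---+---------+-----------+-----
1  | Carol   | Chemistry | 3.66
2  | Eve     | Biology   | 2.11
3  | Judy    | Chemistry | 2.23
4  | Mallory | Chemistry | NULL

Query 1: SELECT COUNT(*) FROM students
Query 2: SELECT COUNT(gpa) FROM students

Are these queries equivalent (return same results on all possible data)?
No, not equivalent

Query 1 returns: [(4,)]
Query 2 returns: [(3,)]

Reason: COUNT(*) includes NULLs, COUNT(column) excludes them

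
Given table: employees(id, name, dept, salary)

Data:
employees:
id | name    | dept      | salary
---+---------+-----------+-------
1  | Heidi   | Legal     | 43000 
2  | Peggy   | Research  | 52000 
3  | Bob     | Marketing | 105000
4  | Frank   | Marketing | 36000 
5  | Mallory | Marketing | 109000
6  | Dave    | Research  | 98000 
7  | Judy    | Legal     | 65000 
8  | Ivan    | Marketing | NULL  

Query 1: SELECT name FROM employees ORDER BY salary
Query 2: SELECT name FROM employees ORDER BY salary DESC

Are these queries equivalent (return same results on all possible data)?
No, not equivalent

Query 1 returns: [('Ivan',), ('Frank',), ('Heidi',), ('Peggy',), ('Judy',), ('Dave',), ('Bob',), ('Mallory',)]
Query 2 returns: [('Mallory',), ('Bob',), ('Dave',), ('Judy',), ('Peggy',), ('Heidi',), ('Frank',), ('Ivan',)]

Reason: ASC vs DESC gives opposite ordering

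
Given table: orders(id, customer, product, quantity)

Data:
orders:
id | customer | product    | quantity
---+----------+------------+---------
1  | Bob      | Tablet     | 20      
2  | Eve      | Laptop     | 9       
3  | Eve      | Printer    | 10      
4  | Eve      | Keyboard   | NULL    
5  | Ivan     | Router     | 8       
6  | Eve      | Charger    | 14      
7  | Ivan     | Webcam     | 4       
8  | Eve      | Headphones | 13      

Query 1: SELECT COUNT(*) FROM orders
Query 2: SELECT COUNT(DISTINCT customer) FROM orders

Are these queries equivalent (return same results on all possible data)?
No, not equivalent

Query 1 returns: [(8,)]
Query 2 returns: [(3,)]

Reason: COUNT(*) counts rows, COUNT(DISTINCT customer) counts unique customers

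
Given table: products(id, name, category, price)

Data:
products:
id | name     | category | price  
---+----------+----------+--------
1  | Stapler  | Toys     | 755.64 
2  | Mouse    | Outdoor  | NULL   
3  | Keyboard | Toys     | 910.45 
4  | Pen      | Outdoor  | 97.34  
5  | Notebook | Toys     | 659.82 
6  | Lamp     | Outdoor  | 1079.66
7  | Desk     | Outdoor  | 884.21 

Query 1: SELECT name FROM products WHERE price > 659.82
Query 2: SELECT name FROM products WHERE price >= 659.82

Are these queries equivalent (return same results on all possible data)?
No, not equivalent

Query 1 returns: [('Stapler',), ('Keyboard',), ('Lamp',), ('Desk',)]
Query 2 returns: [('Stapler',), ('Keyboard',), ('Notebook',), ('Lamp',), ('Desk',)]

Reason: > vs >= gives different results when price = 659.82 exists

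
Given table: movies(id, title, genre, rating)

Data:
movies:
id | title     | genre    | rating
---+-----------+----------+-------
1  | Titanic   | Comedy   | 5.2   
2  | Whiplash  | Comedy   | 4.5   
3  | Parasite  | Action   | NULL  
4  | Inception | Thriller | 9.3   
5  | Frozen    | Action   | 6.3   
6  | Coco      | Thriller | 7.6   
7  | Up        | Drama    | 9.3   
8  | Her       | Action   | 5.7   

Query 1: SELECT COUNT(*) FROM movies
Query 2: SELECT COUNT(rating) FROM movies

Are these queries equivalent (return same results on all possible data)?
No, not equivalent

Query 1 returns: [(8,)]
Query 2 returns: [(7,)]

Reason: COUNT(*) includes NULLs, COUNT(column) excludes them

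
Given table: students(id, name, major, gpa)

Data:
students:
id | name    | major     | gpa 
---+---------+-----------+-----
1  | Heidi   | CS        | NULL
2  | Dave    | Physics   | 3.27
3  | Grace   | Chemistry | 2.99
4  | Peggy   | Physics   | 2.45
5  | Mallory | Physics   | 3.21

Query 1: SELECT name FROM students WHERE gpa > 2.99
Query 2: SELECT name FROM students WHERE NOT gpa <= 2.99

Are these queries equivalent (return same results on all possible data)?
Yes, equivalent

Both queries return: [('Dave',), ('Mallory',)]

Reason: Both filter gpa > 2.99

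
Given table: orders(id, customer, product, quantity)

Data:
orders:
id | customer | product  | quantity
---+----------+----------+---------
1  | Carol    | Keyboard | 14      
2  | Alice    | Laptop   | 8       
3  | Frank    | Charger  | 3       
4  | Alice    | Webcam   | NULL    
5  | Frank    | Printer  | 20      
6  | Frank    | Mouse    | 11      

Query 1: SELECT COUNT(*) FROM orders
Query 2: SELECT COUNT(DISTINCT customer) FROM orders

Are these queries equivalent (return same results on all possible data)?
No, not equivalent

Query 1 returns: [(6,)]
Query 2 returns: [(3,)]

Reason: COUNT(*) counts rows, COUNT(DISTINCT customer) counts unique customers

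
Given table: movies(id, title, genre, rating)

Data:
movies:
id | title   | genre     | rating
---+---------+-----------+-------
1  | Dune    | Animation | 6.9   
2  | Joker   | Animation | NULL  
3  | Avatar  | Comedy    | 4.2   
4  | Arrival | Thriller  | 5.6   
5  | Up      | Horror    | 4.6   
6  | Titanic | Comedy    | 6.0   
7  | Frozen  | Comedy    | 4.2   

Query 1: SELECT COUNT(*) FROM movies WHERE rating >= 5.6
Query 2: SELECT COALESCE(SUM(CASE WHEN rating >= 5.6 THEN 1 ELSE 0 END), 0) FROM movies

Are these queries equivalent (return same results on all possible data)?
Yes, equivalent

Both queries return: [(3,)]

Reason: COUNT with WHERE vs conditional SUM (COALESCE handles empty-table NULL)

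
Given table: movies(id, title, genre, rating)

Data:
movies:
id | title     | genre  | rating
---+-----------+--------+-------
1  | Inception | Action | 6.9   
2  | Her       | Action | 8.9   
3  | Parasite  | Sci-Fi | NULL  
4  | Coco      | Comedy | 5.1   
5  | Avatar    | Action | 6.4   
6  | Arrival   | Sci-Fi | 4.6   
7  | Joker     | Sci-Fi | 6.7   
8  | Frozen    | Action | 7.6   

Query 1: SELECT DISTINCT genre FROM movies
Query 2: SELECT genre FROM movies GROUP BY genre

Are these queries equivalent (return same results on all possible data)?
Yes, equivalent

Both queries return: [('Action',), ('Comedy',), ('Sci-Fi',)]

Reason: Both get unique genres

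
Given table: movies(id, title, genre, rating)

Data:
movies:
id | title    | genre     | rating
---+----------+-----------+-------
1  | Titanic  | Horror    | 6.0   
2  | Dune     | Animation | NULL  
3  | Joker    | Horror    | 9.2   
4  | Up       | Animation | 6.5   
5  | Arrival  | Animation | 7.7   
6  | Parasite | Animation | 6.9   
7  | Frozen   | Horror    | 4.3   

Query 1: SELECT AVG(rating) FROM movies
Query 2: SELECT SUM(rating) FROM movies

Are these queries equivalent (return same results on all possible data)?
No, not equivalent

Query 1 returns: [(6.766666666666667,)]
Query 2 returns: [(40.6,)]

Reason: AVG vs SUM give different aggregate values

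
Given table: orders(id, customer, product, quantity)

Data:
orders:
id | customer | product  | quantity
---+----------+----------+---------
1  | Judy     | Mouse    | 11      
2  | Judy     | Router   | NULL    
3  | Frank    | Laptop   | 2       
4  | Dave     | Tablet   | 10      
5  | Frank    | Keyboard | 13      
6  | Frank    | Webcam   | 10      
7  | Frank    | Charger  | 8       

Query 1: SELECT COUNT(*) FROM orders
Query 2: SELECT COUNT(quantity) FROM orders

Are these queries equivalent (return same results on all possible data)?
No, not equivalent

Query 1 returns: [(7,)]
Query 2 returns: [(6,)]

Reason: COUNT(*) includes NULLs, COUNT(column) excludes them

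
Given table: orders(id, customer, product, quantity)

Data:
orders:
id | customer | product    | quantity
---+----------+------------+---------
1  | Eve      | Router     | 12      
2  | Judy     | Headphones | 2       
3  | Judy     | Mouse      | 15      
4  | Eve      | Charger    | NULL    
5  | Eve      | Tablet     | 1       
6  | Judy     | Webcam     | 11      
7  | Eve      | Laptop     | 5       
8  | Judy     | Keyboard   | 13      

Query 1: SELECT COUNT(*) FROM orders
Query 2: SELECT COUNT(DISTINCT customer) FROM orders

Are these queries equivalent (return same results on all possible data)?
No, not equivalent

Query 1 returns: [(8,)]
Query 2 returns: [(2,)]

Reason: COUNT(*) counts rows, COUNT(DISTINCT customer) counts unique customers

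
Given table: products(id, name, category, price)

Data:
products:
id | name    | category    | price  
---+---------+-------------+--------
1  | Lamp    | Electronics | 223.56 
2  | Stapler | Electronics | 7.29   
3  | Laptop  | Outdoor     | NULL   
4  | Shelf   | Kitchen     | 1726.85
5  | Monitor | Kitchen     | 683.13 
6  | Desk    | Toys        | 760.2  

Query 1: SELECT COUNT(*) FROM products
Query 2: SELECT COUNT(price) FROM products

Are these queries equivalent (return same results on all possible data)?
No, not equivalent

Query 1 returns: [(6,)]
Query 2 returns: [(5,)]

Reason: COUNT(*) includes NULLs, COUNT(column) excludes them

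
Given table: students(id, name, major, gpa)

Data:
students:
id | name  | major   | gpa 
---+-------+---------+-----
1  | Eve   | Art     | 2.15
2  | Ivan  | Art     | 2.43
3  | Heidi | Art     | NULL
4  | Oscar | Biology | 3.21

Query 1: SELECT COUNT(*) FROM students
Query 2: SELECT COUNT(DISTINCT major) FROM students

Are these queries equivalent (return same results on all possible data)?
No, not equivalent

Query 1 returns: [(4,)]
Query 2 returns: [(2,)]

Reason: COUNT(*) counts rows, COUNT(DISTINCT major) counts unique majors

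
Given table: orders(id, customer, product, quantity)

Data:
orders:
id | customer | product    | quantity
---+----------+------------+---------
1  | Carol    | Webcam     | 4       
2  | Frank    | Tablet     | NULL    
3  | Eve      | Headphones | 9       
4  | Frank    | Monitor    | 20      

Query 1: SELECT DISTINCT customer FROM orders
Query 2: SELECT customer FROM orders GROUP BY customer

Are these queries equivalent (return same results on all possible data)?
Yes, equivalent

Both queries return: [('Carol',), ('Eve',), ('Frank',)]

Reason: Both get unique customers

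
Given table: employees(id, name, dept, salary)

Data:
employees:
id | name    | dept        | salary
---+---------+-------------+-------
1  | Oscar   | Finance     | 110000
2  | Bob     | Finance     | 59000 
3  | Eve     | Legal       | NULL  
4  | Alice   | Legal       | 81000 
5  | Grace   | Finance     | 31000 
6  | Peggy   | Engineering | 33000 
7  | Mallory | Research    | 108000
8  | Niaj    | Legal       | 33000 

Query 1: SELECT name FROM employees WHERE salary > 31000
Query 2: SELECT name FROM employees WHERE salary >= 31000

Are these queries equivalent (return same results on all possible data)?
No, not equivalent

Query 1 returns: [('Oscar',), ('Bob',), ('Alice',), ('Peggy',), ('Mallory',), ('Niaj',)]
Query 2 returns: [('Oscar',), ('Bob',), ('Alice',), ('Grace',), ('Peggy',), ('Mallory',), ('Niaj',)]

Reason: > vs >= gives different results when salary = 31000 exists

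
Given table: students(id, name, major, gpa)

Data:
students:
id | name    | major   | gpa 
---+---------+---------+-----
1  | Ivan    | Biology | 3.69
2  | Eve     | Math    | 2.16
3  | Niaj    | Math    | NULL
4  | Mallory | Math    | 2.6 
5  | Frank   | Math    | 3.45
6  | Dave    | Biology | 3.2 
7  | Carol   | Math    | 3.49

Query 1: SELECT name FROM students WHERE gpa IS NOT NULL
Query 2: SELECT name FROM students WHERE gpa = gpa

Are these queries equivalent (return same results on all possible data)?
Yes, equivalent

Both queries return: [('Carol',), ('Dave',), ('Eve',), ('Frank',), ('Ivan',), ('Mallory',)]

Reason: IS NOT NULL vs self-equality (both exclude NULLs)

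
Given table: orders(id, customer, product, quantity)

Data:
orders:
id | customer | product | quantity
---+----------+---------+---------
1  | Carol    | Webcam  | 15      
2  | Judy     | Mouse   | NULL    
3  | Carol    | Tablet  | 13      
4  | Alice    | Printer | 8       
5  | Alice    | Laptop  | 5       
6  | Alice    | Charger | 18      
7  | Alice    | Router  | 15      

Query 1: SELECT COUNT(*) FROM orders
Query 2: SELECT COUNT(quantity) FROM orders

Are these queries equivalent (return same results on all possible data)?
No, not equivalent

Query 1 returns: [(7,)]
Query 2 returns: [(6,)]

Reason: COUNT(*) includes NULLs, COUNT(column) excludes them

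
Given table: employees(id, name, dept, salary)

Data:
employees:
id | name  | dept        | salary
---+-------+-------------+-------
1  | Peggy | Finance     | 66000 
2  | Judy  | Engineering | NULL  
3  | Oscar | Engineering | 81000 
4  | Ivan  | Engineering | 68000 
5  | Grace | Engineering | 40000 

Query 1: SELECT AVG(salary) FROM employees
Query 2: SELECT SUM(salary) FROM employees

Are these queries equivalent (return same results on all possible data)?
No, not equivalent

Query 1 returns: [(63750.0,)]
Query 2 returns: [(255000,)]

Reason: AVG vs SUM give different aggregate values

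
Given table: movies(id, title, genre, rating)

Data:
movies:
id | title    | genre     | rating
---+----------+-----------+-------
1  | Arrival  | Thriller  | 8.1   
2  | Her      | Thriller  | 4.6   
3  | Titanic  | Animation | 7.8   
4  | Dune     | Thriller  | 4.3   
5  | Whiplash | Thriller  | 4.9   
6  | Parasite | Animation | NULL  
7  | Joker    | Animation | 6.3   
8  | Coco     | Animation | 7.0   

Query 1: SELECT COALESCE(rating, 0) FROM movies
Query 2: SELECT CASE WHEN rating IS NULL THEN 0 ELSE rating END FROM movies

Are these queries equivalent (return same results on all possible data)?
Yes, equivalent

Both queries return: [(0,), (4.3,), (4.6,), (4.9,), (6.3,), (7.0,), (7.8,), (8.1,)]

Reason: COALESCE vs CASE for NULL handling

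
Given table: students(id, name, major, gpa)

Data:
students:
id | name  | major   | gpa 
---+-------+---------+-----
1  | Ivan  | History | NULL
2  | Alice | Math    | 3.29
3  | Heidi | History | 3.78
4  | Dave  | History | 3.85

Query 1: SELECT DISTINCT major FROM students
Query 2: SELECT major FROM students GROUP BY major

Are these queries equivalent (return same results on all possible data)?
Yes, equivalent

Both queries return: [('History',), ('Math',)]

Reason: Both get unique majors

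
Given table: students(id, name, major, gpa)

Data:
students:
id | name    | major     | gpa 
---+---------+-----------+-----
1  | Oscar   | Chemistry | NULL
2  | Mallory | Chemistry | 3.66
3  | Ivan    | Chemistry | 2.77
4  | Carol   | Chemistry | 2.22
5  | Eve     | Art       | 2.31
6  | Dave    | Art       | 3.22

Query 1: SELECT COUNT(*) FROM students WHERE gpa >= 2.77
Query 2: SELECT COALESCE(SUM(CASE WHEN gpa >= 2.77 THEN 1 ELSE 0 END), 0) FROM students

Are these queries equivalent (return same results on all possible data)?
Yes, equivalent

Both queries return: [(3,)]

Reason: COUNT with WHERE vs conditional SUM (COALESCE handles empty-table NULL)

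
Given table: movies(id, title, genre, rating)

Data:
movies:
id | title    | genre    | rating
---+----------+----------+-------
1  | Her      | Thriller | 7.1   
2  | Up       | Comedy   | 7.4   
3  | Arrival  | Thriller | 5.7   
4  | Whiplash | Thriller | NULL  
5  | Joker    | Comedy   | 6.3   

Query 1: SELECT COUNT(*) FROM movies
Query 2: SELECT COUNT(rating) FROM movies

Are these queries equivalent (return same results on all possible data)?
No, not equivalent

Query 1 returns: [(5,)]
Query 2 returns: [(4,)]

Reason: COUNT(*) includes NULLs, COUNT(column) excludes them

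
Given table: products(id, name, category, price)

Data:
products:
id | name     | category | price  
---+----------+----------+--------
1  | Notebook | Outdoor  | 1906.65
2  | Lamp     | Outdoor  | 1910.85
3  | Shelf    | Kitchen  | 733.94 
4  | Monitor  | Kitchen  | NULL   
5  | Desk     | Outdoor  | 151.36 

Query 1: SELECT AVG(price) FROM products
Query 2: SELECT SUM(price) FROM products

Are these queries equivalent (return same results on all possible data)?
No, not equivalent

Query 1 returns: [(1175.7,)]
Query 2 returns: [(4702.8,)]

Reason: AVG vs SUM give different aggregate values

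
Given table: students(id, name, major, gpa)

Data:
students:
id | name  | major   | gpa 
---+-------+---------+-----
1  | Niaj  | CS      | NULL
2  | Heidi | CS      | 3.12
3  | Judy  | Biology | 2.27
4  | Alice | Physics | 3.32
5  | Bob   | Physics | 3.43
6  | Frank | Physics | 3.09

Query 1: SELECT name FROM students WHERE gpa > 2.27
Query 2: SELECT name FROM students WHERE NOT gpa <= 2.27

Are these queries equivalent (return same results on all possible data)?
Yes, equivalent

Both queries return: [('Alice',), ('Bob',), ('Frank',), ('Heidi',)]

Reason: Both filter gpa > 2.27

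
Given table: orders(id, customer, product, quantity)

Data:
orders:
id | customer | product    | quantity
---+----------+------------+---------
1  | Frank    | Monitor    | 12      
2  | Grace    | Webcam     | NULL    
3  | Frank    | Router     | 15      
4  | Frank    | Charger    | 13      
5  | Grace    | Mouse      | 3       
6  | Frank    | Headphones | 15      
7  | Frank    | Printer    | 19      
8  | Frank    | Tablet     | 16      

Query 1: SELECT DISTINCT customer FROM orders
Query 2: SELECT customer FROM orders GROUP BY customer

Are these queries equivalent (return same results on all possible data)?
Yes, equivalent

Both queries return: [('Frank',), ('Grace',)]

Reason: Both get unique customers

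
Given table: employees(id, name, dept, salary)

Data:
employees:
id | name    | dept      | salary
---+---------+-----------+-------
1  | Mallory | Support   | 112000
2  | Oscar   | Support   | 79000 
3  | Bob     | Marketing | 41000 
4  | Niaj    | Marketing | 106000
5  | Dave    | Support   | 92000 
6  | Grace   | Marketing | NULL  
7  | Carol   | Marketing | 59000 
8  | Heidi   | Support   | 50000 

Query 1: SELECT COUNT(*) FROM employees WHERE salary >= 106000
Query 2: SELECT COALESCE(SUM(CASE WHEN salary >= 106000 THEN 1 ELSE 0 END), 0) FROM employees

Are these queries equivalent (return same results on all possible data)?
Yes, equivalent

Both queries return: [(2,)]

Reason: COUNT with WHERE vs conditional SUM (COALESCE handles empty-table NULL)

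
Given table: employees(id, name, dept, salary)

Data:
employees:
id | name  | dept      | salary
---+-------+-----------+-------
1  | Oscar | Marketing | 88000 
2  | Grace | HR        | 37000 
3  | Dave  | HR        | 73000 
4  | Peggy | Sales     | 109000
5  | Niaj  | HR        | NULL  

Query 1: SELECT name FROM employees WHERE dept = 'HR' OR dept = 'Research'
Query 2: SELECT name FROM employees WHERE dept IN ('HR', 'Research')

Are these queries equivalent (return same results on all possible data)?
Yes, equivalent

Both queries return: [('Dave',), ('Grace',), ('Niaj',)]

Reason: OR vs IN are equivalent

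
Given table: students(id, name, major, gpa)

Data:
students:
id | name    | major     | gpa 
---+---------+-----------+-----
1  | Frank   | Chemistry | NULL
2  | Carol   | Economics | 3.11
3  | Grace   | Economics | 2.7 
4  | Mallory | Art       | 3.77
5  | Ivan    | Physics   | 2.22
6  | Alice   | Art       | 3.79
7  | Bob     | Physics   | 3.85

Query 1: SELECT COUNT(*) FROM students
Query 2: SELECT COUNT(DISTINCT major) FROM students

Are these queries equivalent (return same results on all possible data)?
No, not equivalent

Query 1 returns: [(7,)]
Query 2 returns: [(4,)]

Reason: COUNT(*) counts rows, COUNT(DISTINCT major) counts unique majors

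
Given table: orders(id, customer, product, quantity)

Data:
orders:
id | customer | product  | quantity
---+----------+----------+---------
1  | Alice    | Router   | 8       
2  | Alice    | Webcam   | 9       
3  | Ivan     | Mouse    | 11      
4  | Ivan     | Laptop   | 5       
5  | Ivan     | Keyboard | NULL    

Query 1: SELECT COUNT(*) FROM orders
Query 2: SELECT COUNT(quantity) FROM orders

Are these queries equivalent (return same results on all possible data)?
No, not equivalent

Query 1 returns: [(5,)]
Query 2 returns: [(4,)]

Reason: COUNT(*) includes NULLs, COUNT(column) excludes them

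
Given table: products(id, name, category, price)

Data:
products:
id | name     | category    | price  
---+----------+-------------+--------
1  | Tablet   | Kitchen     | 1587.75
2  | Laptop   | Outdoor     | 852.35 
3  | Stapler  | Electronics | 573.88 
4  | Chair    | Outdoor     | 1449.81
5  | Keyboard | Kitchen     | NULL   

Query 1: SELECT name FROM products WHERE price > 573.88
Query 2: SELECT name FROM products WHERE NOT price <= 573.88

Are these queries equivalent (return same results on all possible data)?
Yes, equivalent

Both queries return: [('Chair',), ('Laptop',), ('Tablet',)]

Reason: Both filter price > 573.88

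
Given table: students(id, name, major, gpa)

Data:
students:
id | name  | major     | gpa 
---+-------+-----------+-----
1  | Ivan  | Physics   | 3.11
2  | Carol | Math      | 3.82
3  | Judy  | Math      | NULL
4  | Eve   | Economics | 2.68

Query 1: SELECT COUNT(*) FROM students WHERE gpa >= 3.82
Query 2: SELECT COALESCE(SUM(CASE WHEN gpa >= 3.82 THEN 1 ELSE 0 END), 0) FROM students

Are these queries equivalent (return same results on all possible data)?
Yes, equivalent

Both queries return: [(1,)]

Reason: COUNT with WHERE vs conditional SUM (COALESCE handles empty-table NULL)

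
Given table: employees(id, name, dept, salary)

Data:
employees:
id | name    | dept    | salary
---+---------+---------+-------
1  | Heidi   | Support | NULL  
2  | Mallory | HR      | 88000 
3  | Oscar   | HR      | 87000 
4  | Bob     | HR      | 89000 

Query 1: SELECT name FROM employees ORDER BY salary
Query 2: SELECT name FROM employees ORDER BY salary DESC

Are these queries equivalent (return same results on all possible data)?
No, not equivalent

Query 1 returns: [('Heidi',), ('Oscar',), ('Mallory',), ('Bob',)]
Query 2 returns: [('Bob',), ('Mallory',), ('Oscar',), ('Heidi',)]

Reason: ASC vs DESC gives opposite ordering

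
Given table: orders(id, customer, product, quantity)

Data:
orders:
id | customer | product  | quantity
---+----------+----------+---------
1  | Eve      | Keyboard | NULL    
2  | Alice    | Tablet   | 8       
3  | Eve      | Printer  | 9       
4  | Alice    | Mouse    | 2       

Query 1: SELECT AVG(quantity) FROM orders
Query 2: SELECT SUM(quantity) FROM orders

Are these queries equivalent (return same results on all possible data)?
No, not equivalent

Query 1 returns: [(6.333333333333333,)]
Query 2 returns: [(19,)]

Reason: AVG vs SUM give different aggregate values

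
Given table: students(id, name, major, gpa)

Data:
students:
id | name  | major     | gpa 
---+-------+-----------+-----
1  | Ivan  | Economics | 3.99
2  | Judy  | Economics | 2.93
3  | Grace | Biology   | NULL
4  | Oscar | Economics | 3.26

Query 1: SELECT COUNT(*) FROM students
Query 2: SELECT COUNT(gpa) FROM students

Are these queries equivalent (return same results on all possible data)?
No, not equivalent

Query 1 returns: [(4,)]
Query 2 returns: [(3,)]

Reason: COUNT(*) includes NULLs, COUNT(column) excludes them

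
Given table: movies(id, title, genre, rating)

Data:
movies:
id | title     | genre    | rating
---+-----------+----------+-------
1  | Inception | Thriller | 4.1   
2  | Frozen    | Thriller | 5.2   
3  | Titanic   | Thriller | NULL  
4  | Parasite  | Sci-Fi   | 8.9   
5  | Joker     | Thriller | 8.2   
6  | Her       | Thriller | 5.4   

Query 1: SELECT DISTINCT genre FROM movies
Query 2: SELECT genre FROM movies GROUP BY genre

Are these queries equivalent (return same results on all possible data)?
Yes, equivalent

Both queries return: [('Sci-Fi',), ('Thriller',)]

Reason: Both get unique genres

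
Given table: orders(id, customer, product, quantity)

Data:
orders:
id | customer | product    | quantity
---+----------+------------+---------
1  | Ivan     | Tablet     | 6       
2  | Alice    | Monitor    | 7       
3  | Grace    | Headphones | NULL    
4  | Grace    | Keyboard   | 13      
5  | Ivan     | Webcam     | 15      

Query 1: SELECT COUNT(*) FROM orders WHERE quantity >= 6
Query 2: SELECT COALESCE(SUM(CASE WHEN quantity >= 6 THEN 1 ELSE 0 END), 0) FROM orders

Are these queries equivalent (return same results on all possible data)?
Yes, equivalent

Both queries return: [(4,)]

Reason: COUNT with WHERE vs conditional SUM (COALESCE handles empty-table NULL)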